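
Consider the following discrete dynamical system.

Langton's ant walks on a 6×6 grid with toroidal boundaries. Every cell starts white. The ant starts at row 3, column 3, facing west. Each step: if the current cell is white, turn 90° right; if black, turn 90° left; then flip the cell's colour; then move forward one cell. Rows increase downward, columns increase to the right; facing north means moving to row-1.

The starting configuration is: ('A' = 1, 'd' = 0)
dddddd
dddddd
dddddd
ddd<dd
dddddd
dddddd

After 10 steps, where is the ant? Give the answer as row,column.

4,4

k=0  dddddd
dddddd
dddddd
ddd<dd
dddddd
dddddd
k=1  dddddd
dddddd
ddd^dd
dddAdd
dddddd
dddddd
k=2  dddddd
dddddd
dddA>d
dddAdd
dddddd
dddddd
k=3  dddddd
dddddd
dddAAd
dddAvd
dddddd
dddddd
k=4  dddddd
dddddd
dddAAd
ddd<Ad
dddddd
dddddd
k=5  dddddd
dddddd
dddAAd
ddddAd
dddvdd
dddddd
k=6  dddddd
dddddd
dddAAd
ddddAd
dd<Add
dddddd
k=7  dddddd
dddddd
dddAAd
dd^dAd
ddAAdd
dddddd
k=8  dddddd
dddddd
dddAAd
ddA>Ad
ddAAdd
dddddd
k=9  dddddd
dddddd
dddAAd
ddAAAd
ddAvdd
dddddd
k=10  dddddd
dddddd
dddAAd
ddAAAd
ddAd>d
dddddd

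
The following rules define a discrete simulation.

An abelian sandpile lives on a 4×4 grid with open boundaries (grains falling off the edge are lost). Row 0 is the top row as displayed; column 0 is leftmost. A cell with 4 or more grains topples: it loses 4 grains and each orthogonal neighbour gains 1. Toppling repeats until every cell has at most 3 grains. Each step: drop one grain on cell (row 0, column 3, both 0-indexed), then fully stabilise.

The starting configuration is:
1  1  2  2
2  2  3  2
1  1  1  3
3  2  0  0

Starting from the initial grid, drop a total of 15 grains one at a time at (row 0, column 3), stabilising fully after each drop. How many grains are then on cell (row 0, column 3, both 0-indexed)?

1

step 0: 1  1  2  2
2  2  3  2
1  1  1  3
3  2  0  0
step 1: 1  1  2  3
2  2  3  2
1  1  1  3
3  2  0  0
step 2: 1  1  3  0
2  2  3  3
1  1  1  3
3  2  0  0
step 3: 1  1  3  1
2  2  3  3
1  1  1  3
3  2  0  0
step 4: 1  1  3  2
2  2  3  3
1  1  1  3
3  2  0  0
step 5: 1  1  3  3
2  2  3  3
1  1  1  3
3  2  0  0
step 6: 1  2  1  2
2  3  1  2
1  1  3  0
3  2  0  1
step 7: 1  2  1  3
2  3  1  2
1  1  3  0
3  2  0  1
step 8: 1  2  2  0
2  3  1  3
1  1  3  0
3  2  0  1
step 9: 1  2  2  1
2  3  1  3
1  1  3  0
3  2  0  1
step 10: 1  2  2  2
2  3  1  3
1  1  3  0
3  2  0  1
step 11: 1  2  2  3
2  3  1  3
1  1  3  0
3  2  0  1
step 12: 1  2  3  1
2  3  2  0
1  1  3  1
3  2  0  1
step 13: 1  2  3  2
2  3  2  0
1  1  3  1
3  2  0  1
step 14: 1  2  3  3
2  3  2  0
1  1  3  1
3  2  0  1
step 15: 1  3  0  1
2  3  3  1
1  1  3  1
3  2  0  1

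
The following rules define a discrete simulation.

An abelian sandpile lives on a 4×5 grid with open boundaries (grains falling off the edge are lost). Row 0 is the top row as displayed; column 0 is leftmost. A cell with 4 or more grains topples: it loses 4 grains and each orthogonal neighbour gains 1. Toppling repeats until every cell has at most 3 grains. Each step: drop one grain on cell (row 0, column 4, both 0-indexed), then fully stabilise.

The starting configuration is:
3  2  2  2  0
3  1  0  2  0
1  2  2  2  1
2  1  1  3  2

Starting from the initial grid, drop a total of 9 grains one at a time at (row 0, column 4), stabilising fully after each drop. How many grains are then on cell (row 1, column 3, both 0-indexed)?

k=0  3  2  2  2  0
3  1  0  2  0
1  2  2  2  1
2  1  1  3  2
k=1  3  2  2  2  1
3  1  0  2  0
1  2  2  2  1
2  1  1  3  2
k=2  3  2  2  2  2
3  1  0  2  0
1  2  2  2  1
2  1  1  3  2
k=3  3  2  2  2  3
3  1  0  2  0
1  2  2  2  1
2  1  1  3  2
k=4  3  2  2  3  0
3  1  0  2  1
1  2  2  2  1
2  1  1  3  2
k=5  3  2  2  3  1
3  1  0  2  1
1  2  2  2  1
2  1  1  3  2
k=6  3  2  2  3  2
3  1  0  2  1
1  2  2  2  1
2  1  1  3  2
k=7  3  2  2  3  3
3  1  0  2  1
1  2  2  2  1
2  1  1  3  2
k=8  3  2  3  0  1
3  1  0  3  2
1  2  2  2  1
2  1  1  3  2
k=9  3  2  3  0  2
3  1  0  3  2
1  2  2  2  1
2  1  1  3  2

3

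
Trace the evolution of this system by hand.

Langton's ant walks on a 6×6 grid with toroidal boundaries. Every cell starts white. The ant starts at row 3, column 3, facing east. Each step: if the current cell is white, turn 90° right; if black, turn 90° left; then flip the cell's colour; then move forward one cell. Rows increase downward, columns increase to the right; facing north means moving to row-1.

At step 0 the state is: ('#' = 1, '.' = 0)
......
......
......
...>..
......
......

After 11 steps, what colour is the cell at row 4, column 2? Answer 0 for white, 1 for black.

1

k=0  ......
......
......
...>..
......
......
k=1  ......
......
......
...#..
...v..
......
k=2  ......
......
......
...#..
..<#..
......
k=3  ......
......
......
..^#..
..##..
......
k=4  ......
......
......
..#>..
..##..
......
k=5  ......
......
...^..
..#...
..##..
......
k=6  ......
......
...#>.
..#...
..##..
......
k=7  ......
......
...##.
..#.v.
..##..
......
k=8  ......
......
...##.
..#<#.
..##..
......
k=9  ......
......
...^#.
..###.
..##..
......
k=10  ......
......
..<.#.
..###.
..##..
......
k=11  ......
..^...
..#.#.
..###.
..##..
......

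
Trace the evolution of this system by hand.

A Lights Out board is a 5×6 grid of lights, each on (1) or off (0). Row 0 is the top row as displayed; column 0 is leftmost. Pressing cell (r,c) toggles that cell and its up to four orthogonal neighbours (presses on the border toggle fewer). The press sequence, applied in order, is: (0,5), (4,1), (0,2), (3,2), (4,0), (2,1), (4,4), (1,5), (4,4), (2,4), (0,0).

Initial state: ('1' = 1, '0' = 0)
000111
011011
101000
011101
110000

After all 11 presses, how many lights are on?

gen 0: 000111
011011
101000
011101
110000
gen 1: 000100
011010
101000
011101
110000
gen 2: 000100
011010
101000
001101
001000
gen 3: 011000
010010
101000
001101
001000
gen 4: 011000
010010
100000
010001
000000
gen 5: 011000
010010
100000
110001
110000
gen 6: 011000
000010
011000
100001
110000
gen 7: 011000
000010
011000
100011
110111
gen 8: 011001
000001
011001
100011
110111
gen 9: 011001
000001
011001
100001
110000
gen 10: 011001
000011
011110
100011
110000
gen 11: 101001
100011
011110
100011
110000

15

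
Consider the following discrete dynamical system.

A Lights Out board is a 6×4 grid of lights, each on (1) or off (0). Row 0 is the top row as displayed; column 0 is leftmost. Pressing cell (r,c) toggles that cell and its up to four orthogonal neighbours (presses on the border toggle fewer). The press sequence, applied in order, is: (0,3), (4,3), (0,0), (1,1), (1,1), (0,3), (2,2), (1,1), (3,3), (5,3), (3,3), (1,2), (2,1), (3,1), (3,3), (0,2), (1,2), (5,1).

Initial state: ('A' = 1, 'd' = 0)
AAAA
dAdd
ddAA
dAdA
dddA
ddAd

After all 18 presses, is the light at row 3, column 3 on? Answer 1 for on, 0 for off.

1

step 0: AAAA
dAdd
ddAA
dAdA
dddA
ddAd
step 1: AAdd
dAdA
ddAA
dAdA
dddA
ddAd
step 2: AAdd
dAdA
ddAA
dAdd
ddAd
ddAA
step 3: dddd
AAdA
ddAA
dAdd
ddAd
ddAA
step 4: dAdd
ddAA
dAAA
dAdd
ddAd
ddAA
step 5: dddd
AAdA
ddAA
dAdd
ddAd
ddAA
step 6: ddAA
AAdd
ddAA
dAdd
ddAd
ddAA
step 7: ddAA
AAAd
dAdd
dAAd
ddAd
ddAA
step 8: dAAA
dddd
dddd
dAAd
ddAd
ddAA
step 9: dAAA
dddd
dddA
dAdA
ddAA
ddAA
step 10: dAAA
dddd
dddA
dAdA
ddAd
dddd
step 11: dAAA
dddd
dddd
dAAd
ddAA
dddd
step 12: dAdA
dAAA
ddAd
dAAd
ddAA
dddd
step 13: dAdA
ddAA
AAdd
ddAd
ddAA
dddd
step 14: dAdA
ddAA
Addd
AAdd
dAAA
dddd
step 15: dAdA
ddAA
AddA
AAAA
dAAd
dddd
step 16: ddAd
dddA
AddA
AAAA
dAAd
dddd
step 17: dddd
dAAd
AdAA
AAAA
dAAd
dddd
step 18: dddd
dAAd
AdAA
AAAA
ddAd
AAAd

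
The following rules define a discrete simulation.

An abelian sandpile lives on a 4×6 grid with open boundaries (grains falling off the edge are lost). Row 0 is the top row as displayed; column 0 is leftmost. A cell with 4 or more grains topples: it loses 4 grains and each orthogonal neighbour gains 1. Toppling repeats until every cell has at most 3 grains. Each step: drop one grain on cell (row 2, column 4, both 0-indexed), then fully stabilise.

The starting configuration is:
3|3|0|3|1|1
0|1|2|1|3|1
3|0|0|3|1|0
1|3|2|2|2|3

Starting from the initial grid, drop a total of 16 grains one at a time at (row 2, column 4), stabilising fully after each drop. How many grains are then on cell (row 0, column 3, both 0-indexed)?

1

0) 3|3|0|3|1|1
0|1|2|1|3|1
3|0|0|3|1|0
1|3|2|2|2|3
1) 3|3|0|3|1|1
0|1|2|1|3|1
3|0|0|3|2|0
1|3|2|2|2|3
2) 3|3|0|3|1|1
0|1|2|1|3|1
3|0|0|3|3|0
1|3|2|2|2|3
3) 3|3|0|3|2|1
0|1|2|3|0|2
3|0|1|0|2|1
1|3|2|3|3|3
4) 3|3|0|3|2|1
0|1|2|3|0|2
3|0|1|0|3|1
1|3|2|3|3|3
5) 3|3|0|3|2|1
0|1|2|3|1|2
3|0|1|2|1|3
1|3|3|0|2|0
6) 3|3|0|3|2|1
0|1|2|3|1|2
3|0|1|2|2|3
1|3|3|0|2|0
7) 3|3|0|3|2|1
0|1|2|3|1|2
3|0|1|2|3|3
1|3|3|0|2|0
8) 3|3|0|3|2|1
0|1|2|3|2|3
3|0|1|3|1|0
1|3|3|0|3|1
9) 3|3|0|3|2|1
0|1|2|3|2|3
3|0|1|3|2|0
1|3|3|0|3|1
10) 3|3|0|3|2|1
0|1|2|3|2|3
3|0|1|3|3|0
1|3|3|0|3|1
11) 3|3|1|1|0|3
0|1|3|2|2|0
3|0|2|1|3|2
1|3|3|2|0|2
12) 3|3|1|1|0|3
0|1|3|2|3|0
3|0|2|2|0|3
1|3|3|2|1|2
13) 3|3|1|1|0|3
0|1|3|2|3|0
3|0|2|2|1|3
1|3|3|2|1|2
14) 3|3|1|1|0|3
0|1|3|2|3|0
3|0|2|2|2|3
1|3|3|2|1|2
15) 3|3|1|1|0|3
0|1|3|2|3|0
3|0|2|2|3|3
1|3|3|2|1|2
16) 3|3|1|1|1|3
0|1|3|3|0|2
3|0|2|3|2|0
1|3|3|2|2|3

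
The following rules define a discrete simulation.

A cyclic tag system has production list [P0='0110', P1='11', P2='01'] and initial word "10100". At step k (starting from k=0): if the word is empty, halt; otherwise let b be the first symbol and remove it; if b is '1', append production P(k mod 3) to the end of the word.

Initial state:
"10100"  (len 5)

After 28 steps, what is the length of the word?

k=0  "10100"  (len 5)
k=1  "01000110"  (len 8)
k=2  "1000110"  (len 7)
k=3  "00011001"  (len 8)
k=4  "0011001"  (len 7)
k=5  "011001"  (len 6)
k=6  "11001"  (len 5)
k=7  "10010110"  (len 8)
k=8  "001011011"  (len 9)
k=9  "01011011"  (len 8)
k=10  "1011011"  (len 7)
k=11  "01101111"  (len 8)
k=12  "1101111"  (len 7)
k=13  "1011110110"  (len 10)
k=14  "01111011011"  (len 11)
k=15  "1111011011"  (len 10)
k=16  "1110110110110"  (len 13)
k=17  "11011011011011"  (len 14)
k=18  "101101101101101"  (len 15)
k=19  "011011011011010110"  (len 18)
k=20  "11011011011010110"  (len 17)
k=21  "101101101101011001"  (len 18)
k=22  "011011011010110010110"  (len 21)
k=23  "11011011010110010110"  (len 20)
k=24  "101101101011001011001"  (len 21)
k=25  "011011010110010110010110"  (len 24)
k=26  "11011010110010110010110"  (len 23)
k=27  "101101011001011001011001"  (len 24)
k=28  "011010110010110010110010110"  (len 27)

27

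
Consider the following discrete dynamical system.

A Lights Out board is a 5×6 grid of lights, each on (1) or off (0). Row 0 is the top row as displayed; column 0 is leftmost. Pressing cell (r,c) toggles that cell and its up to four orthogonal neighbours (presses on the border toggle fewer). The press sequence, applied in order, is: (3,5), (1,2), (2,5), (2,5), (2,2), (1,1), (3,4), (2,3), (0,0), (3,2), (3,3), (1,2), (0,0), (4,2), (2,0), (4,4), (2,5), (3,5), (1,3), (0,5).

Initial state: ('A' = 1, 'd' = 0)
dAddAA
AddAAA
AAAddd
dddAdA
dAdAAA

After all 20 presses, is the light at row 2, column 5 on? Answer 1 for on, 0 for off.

k=0  dAddAA
AddAAA
AAAddd
dddAdA
dAdAAA
k=1  dAddAA
AddAAA
AAAddA
dddAAd
dAdAAd
k=2  dAAdAA
AAAdAA
AAdddA
dddAAd
dAdAAd
k=3  dAAdAA
AAAdAd
AAddAd
dddAAA
dAdAAd
k=4  dAAdAA
AAAdAA
AAdddA
dddAAd
dAdAAd
k=5  dAAdAA
AAddAA
AdAAdA
ddAAAd
dAdAAd
k=6  ddAdAA
ddAdAA
AAAAdA
ddAAAd
dAdAAd
k=7  ddAdAA
ddAdAA
AAAAAA
ddAddA
dAdAdd
k=8  ddAdAA
ddAAAA
AAdddA
ddAAdA
dAdAdd
k=9  AAAdAA
AdAAAA
AAdddA
ddAAdA
dAdAdd
k=10  AAAdAA
AdAAAA
AAAddA
dAdddA
dAAAdd
k=11  AAAdAA
AdAAAA
AAAAdA
dAAAAA
dAAddd
k=12  AAddAA
AAddAA
AAdAdA
dAAAAA
dAAddd
k=13  ddddAA
dAddAA
AAdAdA
dAAAAA
dAAddd
k=14  ddddAA
dAddAA
AAdAdA
dAdAAA
dddAdd
k=15  ddddAA
AAddAA
dddAdA
AAdAAA
dddAdd
k=16  ddddAA
AAddAA
dddAdA
AAdAdA
ddddAA
k=17  ddddAA
AAddAd
dddAAd
AAdAdd
ddddAA
k=18  ddddAA
AAddAd
dddAAA
AAdAAA
ddddAd
k=19  dddAAA
AAAAdd
ddddAA
AAdAAA
ddddAd
k=20  dddAdd
AAAAdA
ddddAA
AAdAAA
ddddAd

1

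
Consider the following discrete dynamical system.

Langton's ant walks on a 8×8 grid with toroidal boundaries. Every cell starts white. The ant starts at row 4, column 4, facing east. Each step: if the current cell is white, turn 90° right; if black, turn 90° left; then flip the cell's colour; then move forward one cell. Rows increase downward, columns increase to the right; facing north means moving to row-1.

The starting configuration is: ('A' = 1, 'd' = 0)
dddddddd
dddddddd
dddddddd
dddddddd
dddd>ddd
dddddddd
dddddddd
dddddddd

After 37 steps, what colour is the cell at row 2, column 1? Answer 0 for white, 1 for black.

1

gen 0: dddddddd
dddddddd
dddddddd
dddddddd
dddd>ddd
dddddddd
dddddddd
dddddddd
gen 1: dddddddd
dddddddd
dddddddd
dddddddd
ddddAddd
ddddvddd
dddddddd
dddddddd
gen 2: dddddddd
dddddddd
dddddddd
dddddddd
ddddAddd
ddd<Addd
dddddddd
dddddddd
gen 3: dddddddd
dddddddd
dddddddd
dddddddd
ddd^Addd
dddAAddd
dddddddd
dddddddd
gen 4: dddddddd
dddddddd
dddddddd
dddddddd
dddA>ddd
dddAAddd
dddddddd
dddddddd
gen 5: dddddddd
dddddddd
dddddddd
dddd^ddd
dddAdddd
dddAAddd
dddddddd
dddddddd
gen 6: dddddddd
dddddddd
dddddddd
ddddA>dd
dddAdddd
dddAAddd
dddddddd
dddddddd
gen 7: dddddddd
dddddddd
dddddddd
ddddAAdd
dddAdvdd
dddAAddd
dddddddd
dddddddd
gen 8: dddddddd
dddddddd
dddddddd
ddddAAdd
dddA<Add
dddAAddd
dddddddd
dddddddd
gen 9: dddddddd
dddddddd
dddddddd
dddd^Add
dddAAAdd
dddAAddd
dddddddd
dddddddd
gen 10: dddddddd
dddddddd
dddddddd
ddd<dAdd
dddAAAdd
dddAAddd
dddddddd
dddddddd
gen 11: dddddddd
dddddddd
ddd^dddd
dddAdAdd
dddAAAdd
dddAAddd
dddddddd
dddddddd
gen 12: dddddddd
dddddddd
dddA>ddd
dddAdAdd
dddAAAdd
dddAAddd
dddddddd
dddddddd
gen 13: dddddddd
dddddddd
dddAAddd
dddAvAdd
dddAAAdd
dddAAddd
dddddddd
dddddddd
gen 14: dddddddd
dddddddd
dddAAddd
ddd<AAdd
dddAAAdd
dddAAddd
dddddddd
dddddddd
gen 15: dddddddd
dddddddd
dddAAddd
ddddAAdd
dddvAAdd
dddAAddd
dddddddd
dddddddd
gen 16: dddddddd
dddddddd
dddAAddd
ddddAAdd
dddd>Add
dddAAddd
dddddddd
dddddddd
gen 17: dddddddd
dddddddd
dddAAddd
dddd^Add
dddddAdd
dddAAddd
dddddddd
dddddddd
gen 18: dddddddd
dddddddd
dddAAddd
ddd<dAdd
dddddAdd
dddAAddd
dddddddd
dddddddd
gen 19: dddddddd
dddddddd
ddd^Addd
dddAdAdd
dddddAdd
dddAAddd
dddddddd
dddddddd
gen 20: dddddddd
dddddddd
dd<dAddd
dddAdAdd
dddddAdd
dddAAddd
dddddddd
dddddddd
gen 21: dddddddd
dd^ddddd
ddAdAddd
dddAdAdd
dddddAdd
dddAAddd
dddddddd
dddddddd
gen 22: dddddddd
ddA>dddd
ddAdAddd
dddAdAdd
dddddAdd
dddAAddd
dddddddd
dddddddd
gen 23: dddddddd
ddAAdddd
ddAvAddd
dddAdAdd
dddddAdd
dddAAddd
dddddddd
dddddddd
gen 24: dddddddd
ddAAdddd
dd<AAddd
dddAdAdd
dddddAdd
dddAAddd
dddddddd
dddddddd
gen 25: dddddddd
ddAAdddd
dddAAddd
ddvAdAdd
dddddAdd
dddAAddd
dddddddd
dddddddd
gen 26: dddddddd
ddAAdddd
dddAAddd
d<AAdAdd
dddddAdd
dddAAddd
dddddddd
dddddddd
gen 27: dddddddd
ddAAdddd
d^dAAddd
dAAAdAdd
dddddAdd
dddAAddd
dddddddd
dddddddd
gen 28: dddddddd
ddAAdddd
dA>AAddd
dAAAdAdd
dddddAdd
dddAAddd
dddddddd
dddddddd
gen 29: dddddddd
ddAAdddd
dAAAAddd
dAvAdAdd
dddddAdd
dddAAddd
dddddddd
dddddddd
gen 30: dddddddd
ddAAdddd
dAAAAddd
dAd>dAdd
dddddAdd
dddAAddd
dddddddd
dddddddd
gen 31: dddddddd
ddAAdddd
dAA^Addd
dAdddAdd
dddddAdd
dddAAddd
dddddddd
dddddddd
gen 32: dddddddd
ddAAdddd
dA<dAddd
dAdddAdd
dddddAdd
dddAAddd
dddddddd
dddddddd
gen 33: dddddddd
ddAAdddd
dAddAddd
dAvddAdd
dddddAdd
dddAAddd
dddddddd
dddddddd
gen 34: dddddddd
ddAAdddd
dAddAddd
d<AddAdd
dddddAdd
dddAAddd
dddddddd
dddddddd
gen 35: dddddddd
ddAAdddd
dAddAddd
ddAddAdd
dvdddAdd
dddAAddd
dddddddd
dddddddd
gen 36: dddddddd
ddAAdddd
dAddAddd
ddAddAdd
<AdddAdd
dddAAddd
dddddddd
dddddddd
gen 37: dddddddd
ddAAdddd
dAddAddd
^dAddAdd
AAdddAdd
dddAAddd
dddddddd
dddddddd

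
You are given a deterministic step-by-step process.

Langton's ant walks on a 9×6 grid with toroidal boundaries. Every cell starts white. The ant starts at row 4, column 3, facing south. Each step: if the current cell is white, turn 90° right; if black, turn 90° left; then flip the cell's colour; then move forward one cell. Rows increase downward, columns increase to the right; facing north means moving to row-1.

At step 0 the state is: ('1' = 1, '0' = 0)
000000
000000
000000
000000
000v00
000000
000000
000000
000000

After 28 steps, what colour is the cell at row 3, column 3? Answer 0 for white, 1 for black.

0) 000000
000000
000000
000000
000v00
000000
000000
000000
000000
1) 000000
000000
000000
000000
00<100
000000
000000
000000
000000
2) 000000
000000
000000
00^000
001100
000000
000000
000000
000000
3) 000000
000000
000000
001>00
001100
000000
000000
000000
000000
4) 000000
000000
000000
001100
001v00
000000
000000
000000
000000
5) 000000
000000
000000
001100
0010>0
000000
000000
000000
000000
6) 000000
000000
000000
001100
001010
0000v0
000000
000000
000000
7) 000000
000000
000000
001100
001010
000<10
000000
000000
000000
8) 000000
000000
000000
001100
001^10
000110
000000
000000
000000
9) 000000
000000
000000
001100
0011>0
000110
000000
000000
000000
10) 000000
000000
000000
0011^0
001100
000110
000000
000000
000000
11) 000000
000000
000000
00111>
001100
000110
000000
000000
000000
12) 000000
000000
000000
001111
00110v
000110
000000
000000
000000
13) 000000
000000
000000
001111
0011<1
000110
000000
000000
000000
14) 000000
000000
000000
0011^1
001111
000110
000000
000000
000000
15) 000000
000000
000000
001<01
001111
000110
000000
000000
000000
16) 000000
000000
000000
001001
001v11
000110
000000
000000
000000
17) 000000
000000
000000
001001
0010>1
000110
000000
000000
000000
18) 000000
000000
000000
0010^1
001001
000110
000000
000000
000000
19) 000000
000000
000000
00101>
001001
000110
000000
000000
000000
20) 000000
000000
00000^
001010
001001
000110
000000
000000
000000
21) 000000
000000
>00001
001010
001001
000110
000000
000000
000000
22) 000000
000000
100001
v01010
001001
000110
000000
000000
000000
23) 000000
000000
100001
10101<
001001
000110
000000
000000
000000
24) 000000
000000
10000^
101011
001001
000110
000000
000000
000000
25) 000000
000000
1000<0
101011
001001
000110
000000
000000
000000
26) 000000
0000^0
100010
101011
001001
000110
000000
000000
000000
27) 000000
00001>
100010
101011
001001
000110
000000
000000
000000
28) 000000
000011
10001v
101011
001001
000110
000000
000000
000000

0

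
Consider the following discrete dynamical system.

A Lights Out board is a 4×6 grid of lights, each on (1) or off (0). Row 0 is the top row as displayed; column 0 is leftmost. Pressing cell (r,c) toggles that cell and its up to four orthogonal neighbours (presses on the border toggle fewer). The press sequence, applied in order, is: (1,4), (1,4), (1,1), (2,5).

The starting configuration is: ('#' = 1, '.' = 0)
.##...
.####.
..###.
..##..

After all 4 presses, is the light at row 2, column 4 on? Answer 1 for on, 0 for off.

k=0  .##...
.####.
..###.
..##..
k=1  .##.#.
.##..#
..##..
..##..
k=2  .##...
.####.
..###.
..##..
k=3  ..#...
#..##.
.####.
..##..
k=4  ..#...
#..###
.###.#
..##.#

0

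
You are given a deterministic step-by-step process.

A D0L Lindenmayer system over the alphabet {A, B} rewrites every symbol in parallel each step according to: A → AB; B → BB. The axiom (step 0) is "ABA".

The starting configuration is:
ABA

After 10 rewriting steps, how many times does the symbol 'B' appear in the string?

t=0: ABA
t=1: ABBBAB
t=2: ABBBBBBBABBB
t=3: ABBBBBBBBBBBBBBBABBBBBBB
t=4: ABBBBBBBBBBBBBBBBBBBBBBBBBBBBBBBABBBBBBBBBBBBBBB
t=5: ABBBBBBBBBBBBBBBBBBBBBBBBBBBBBBBBBBBBBBBBBBBBBBBBBBBBBBBBBBBBBBBABBBBBBBBBBBBBBBBBBBBBBBBBBBBBBB
t=6: ABBBBBBBBBBBBBBBBBBBBBBBBBBBBBBBBBBBBBBBBBBBBBBBBBBBBBBBBB…BBBBBBBBBBBBBBBBBBBBBBBBBBBBBBBBBBBBBBBBBBBBBBBBBBBBBBBBBB  (len 192)
t=7: ABBBBBBBBBBBBBBBBBBBBBBBBBBBBBBBBBBBBBBBBBBBBBBBBBBBBBBBBB…BBBBBBBBBBBBBBBBBBBBBBBBBBBBBBBBBBBBBBBBBBBBBBBBBBBBBBBBBB  (len 384)
t=8: ABBBBBBBBBBBBBBBBBBBBBBBBBBBBBBBBBBBBBBBBBBBBBBBBBBBBBBBBB…BBBBBBBBBBBBBBBBBBBBBBBBBBBBBBBBBBBBBBBBBBBBBBBBBBBBBBBBBB  (len 768)
t=9: ABBBBBBBBBBBBBBBBBBBBBBBBBBBBBBBBBBBBBBBBBBBBBBBBBBBBBBBBB…BBBBBBBBBBBBBBBBBBBBBBBBBBBBBBBBBBBBBBBBBBBBBBBBBBBBBBBBBB  (len 1536)
t=10: ABBBBBBBBBBBBBBBBBBBBBBBBBBBBBBBBBBBBBBBBBBBBBBBBBBBBBBBBB…BBBBBBBBBBBBBBBBBBBBBBBBBBBBBBBBBBBBBBBBBBBBBBBBBBBBBBBBBB  (len 3072)

3070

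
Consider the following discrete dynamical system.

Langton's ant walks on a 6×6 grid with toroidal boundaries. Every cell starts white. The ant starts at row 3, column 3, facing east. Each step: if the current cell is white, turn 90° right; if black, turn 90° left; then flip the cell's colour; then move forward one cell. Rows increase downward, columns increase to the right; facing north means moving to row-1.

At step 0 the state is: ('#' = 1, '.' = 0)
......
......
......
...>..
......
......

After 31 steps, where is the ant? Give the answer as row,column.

gen 0: ......
......
......
...>..
......
......
gen 1: ......
......
......
...#..
...v..
......
gen 2: ......
......
......
...#..
..<#..
......
gen 3: ......
......
......
..^#..
..##..
......
gen 4: ......
......
......
..#>..
..##..
......
gen 5: ......
......
...^..
..#...
..##..
......
gen 6: ......
......
...#>.
..#...
..##..
......
gen 7: ......
......
...##.
..#.v.
..##..
......
gen 8: ......
......
...##.
..#<#.
..##..
......
gen 9: ......
......
...^#.
..###.
..##..
......
gen 10: ......
......
..<.#.
..###.
..##..
......
gen 11: ......
..^...
..#.#.
..###.
..##..
......
gen 12: ......
..#>..
..#.#.
..###.
..##..
......
gen 13: ......
..##..
..#v#.
..###.
..##..
......
gen 14: ......
..##..
..<##.
..###.
..##..
......
gen 15: ......
..##..
...##.
..v##.
..##..
......
gen 16: ......
..##..
...##.
...>#.
..##..
......
gen 17: ......
..##..
...^#.
....#.
..##..
......
gen 18: ......
..##..
..<.#.
....#.
..##..
......
gen 19: ......
..^#..
..#.#.
....#.
..##..
......
gen 20: ......
.<.#..
..#.#.
....#.
..##..
......
gen 21: .^....
.#.#..
..#.#.
....#.
..##..
......
gen 22: .#>...
.#.#..
..#.#.
....#.
..##..
......
gen 23: .##...
.#v#..
..#.#.
....#.
..##..
......
gen 24: .##...
.<##..
..#.#.
....#.
..##..
......
gen 25: .##...
..##..
.v#.#.
....#.
..##..
......
gen 26: .##...
..##..
<##.#.
....#.
..##..
......
gen 27: .##...
^.##..
###.#.
....#.
..##..
......
gen 28: .##...
#>##..
###.#.
....#.
..##..
......
gen 29: .##...
####..
#v#.#.
....#.
..##..
......
gen 30: .##...
####..
#.>.#.
....#.
..##..
......
gen 31: .##...
##^#..
#...#.
....#.
..##..
......

1,2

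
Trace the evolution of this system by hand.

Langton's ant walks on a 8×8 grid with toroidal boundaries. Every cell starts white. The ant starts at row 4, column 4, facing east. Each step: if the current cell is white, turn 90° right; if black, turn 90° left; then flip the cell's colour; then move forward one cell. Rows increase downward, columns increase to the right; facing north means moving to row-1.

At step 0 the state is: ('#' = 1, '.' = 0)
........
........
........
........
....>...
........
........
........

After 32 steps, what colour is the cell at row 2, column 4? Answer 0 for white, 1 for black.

0) ........
........
........
........
....>...
........
........
........
1) ........
........
........
........
....#...
....v...
........
........
2) ........
........
........
........
....#...
...<#...
........
........
3) ........
........
........
........
...^#...
...##...
........
........
4) ........
........
........
........
...#>...
...##...
........
........
5) ........
........
........
....^...
...#....
...##...
........
........
6) ........
........
........
....#>..
...#....
...##...
........
........
7) ........
........
........
....##..
...#.v..
...##...
........
........
8) ........
........
........
....##..
...#<#..
...##...
........
........
9) ........
........
........
....^#..
...###..
...##...
........
........
10) ........
........
........
...<.#..
...###..
...##...
........
........
11) ........
........
...^....
...#.#..
...###..
...##...
........
........
12) ........
........
...#>...
...#.#..
...###..
...##...
........
........
13) ........
........
...##...
...#v#..
...###..
...##...
........
........
14) ........
........
...##...
...<##..
...###..
...##...
........
........
15) ........
........
...##...
....##..
...v##..
...##...
........
........
16) ........
........
...##...
....##..
....>#..
...##...
........
........
17) ........
........
...##...
....^#..
.....#..
...##...
........
........
18) ........
........
...##...
...<.#..
.....#..
...##...
........
........
19) ........
........
...^#...
...#.#..
.....#..
...##...
........
........
20) ........
........
..<.#...
...#.#..
.....#..
...##...
........
........
21) ........
..^.....
..#.#...
...#.#..
.....#..
...##...
........
........
22) ........
..#>....
..#.#...
...#.#..
.....#..
...##...
........
........
23) ........
..##....
..#v#...
...#.#..
.....#..
...##...
........
........
24) ........
..##....
..<##...
...#.#..
.....#..
...##...
........
........
25) ........
..##....
...##...
..v#.#..
.....#..
...##...
........
........
26) ........
..##....
...##...
.<##.#..
.....#..
...##...
........
........
27) ........
..##....
.^.##...
.###.#..
.....#..
...##...
........
........
28) ........
..##....
.#>##...
.###.#..
.....#..
...##...
........
........
29) ........
..##....
.####...
.#v#.#..
.....#..
...##...
........
........
30) ........
..##....
.####...
.#.>.#..
.....#..
...##...
........
........
31) ........
..##....
.##^#...
.#...#..
.....#..
...##...
........
........
32) ........
..##....
.#<.#...
.#...#..
.....#..
...##...
........
........

1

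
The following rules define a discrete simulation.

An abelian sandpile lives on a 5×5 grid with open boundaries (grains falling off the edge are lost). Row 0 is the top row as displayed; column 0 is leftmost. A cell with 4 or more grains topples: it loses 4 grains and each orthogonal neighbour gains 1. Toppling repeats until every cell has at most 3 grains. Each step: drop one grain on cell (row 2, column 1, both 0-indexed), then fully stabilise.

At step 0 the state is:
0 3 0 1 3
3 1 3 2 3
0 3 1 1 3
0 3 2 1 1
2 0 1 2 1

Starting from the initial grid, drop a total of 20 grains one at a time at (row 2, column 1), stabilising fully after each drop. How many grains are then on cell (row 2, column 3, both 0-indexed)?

3

step 0: 0 3 0 1 3
3 1 3 2 3
0 3 1 1 3
0 3 2 1 1
2 0 1 2 1
step 1: 0 3 0 1 3
3 2 3 2 3
1 1 2 1 3
1 0 3 1 1
2 1 1 2 1
step 2: 0 3 0 1 3
3 2 3 2 3
1 2 2 1 3
1 0 3 1 1
2 1 1 2 1
step 3: 0 3 0 1 3
3 2 3 2 3
1 3 2 1 3
1 0 3 1 1
2 1 1 2 1
step 4: 0 3 0 1 3
3 3 3 2 3
2 0 3 1 3
1 1 3 1 1
2 1 1 2 1
step 5: 0 3 0 1 3
3 3 3 2 3
2 1 3 1 3
1 1 3 1 1
2 1 1 2 1
step 6: 0 3 0 1 3
3 3 3 2 3
2 2 3 1 3
1 1 3 1 1
2 1 1 2 1
step 7: 0 3 0 1 3
3 3 3 2 3
2 3 3 1 3
1 1 3 1 1
2 1 1 2 1
step 8: 2 0 2 1 3
1 3 1 3 3
0 3 2 2 3
2 3 0 2 1
2 1 2 2 1
step 9: 2 1 2 1 3
2 0 2 3 3
1 2 3 2 3
3 0 1 2 1
2 2 2 2 1
step 10: 2 1 2 1 3
2 0 2 3 3
1 3 3 2 3
3 0 1 2 1
2 2 2 2 1
step 11: 2 1 2 1 3
2 1 3 3 3
2 1 0 3 3
3 1 2 2 1
2 2 2 2 1
step 12: 2 1 2 1 3
2 1 3 3 3
2 2 0 3 3
3 1 2 2 1
2 2 2 2 1
step 13: 2 1 2 1 3
2 1 3 3 3
2 3 0 3 3
3 1 2 2 1
2 2 2 2 1
step 14: 2 1 2 1 3
2 2 3 3 3
3 0 1 3 3
3 2 2 2 1
2 2 2 2 1
step 15: 2 1 2 1 3
2 2 3 3 3
3 1 1 3 3
3 2 2 2 1
2 2 2 2 1
step 16: 2 1 2 1 3
2 2 3 3 3
3 2 1 3 3
3 2 2 2 1
2 2 2 2 1
step 17: 2 1 2 1 3
2 2 3 3 3
3 3 1 3 3
3 2 2 2 1
2 2 2 2 1
step 18: 2 1 2 1 3
3 3 3 3 3
1 2 2 3 3
1 0 3 2 1
3 3 2 2 1
step 19: 2 1 2 1 3
3 3 3 3 3
1 3 2 3 3
1 0 3 2 1
3 3 2 2 1
step 20: 3 2 3 3 0
0 2 2 2 2
3 2 2 3 1
1 2 1 0 3
3 3 3 3 1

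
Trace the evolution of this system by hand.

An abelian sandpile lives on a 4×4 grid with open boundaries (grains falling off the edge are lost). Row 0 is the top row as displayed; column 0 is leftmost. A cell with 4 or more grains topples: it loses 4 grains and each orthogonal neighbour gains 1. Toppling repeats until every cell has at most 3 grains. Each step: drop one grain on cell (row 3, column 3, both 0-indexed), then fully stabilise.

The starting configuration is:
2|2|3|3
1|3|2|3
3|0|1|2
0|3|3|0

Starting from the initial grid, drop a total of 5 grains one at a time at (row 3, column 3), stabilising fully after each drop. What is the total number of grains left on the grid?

step 0: 2|2|3|3
1|3|2|3
3|0|1|2
0|3|3|0
step 1: 2|2|3|3
1|3|2|3
3|0|1|2
0|3|3|1
step 2: 2|2|3|3
1|3|2|3
3|0|1|2
0|3|3|2
step 3: 2|2|3|3
1|3|2|3
3|0|1|2
0|3|3|3
step 4: 2|2|3|3
1|3|2|3
3|1|2|3
1|0|1|1
step 5: 2|2|3|3
1|3|2|3
3|1|2|3
1|0|1|2

32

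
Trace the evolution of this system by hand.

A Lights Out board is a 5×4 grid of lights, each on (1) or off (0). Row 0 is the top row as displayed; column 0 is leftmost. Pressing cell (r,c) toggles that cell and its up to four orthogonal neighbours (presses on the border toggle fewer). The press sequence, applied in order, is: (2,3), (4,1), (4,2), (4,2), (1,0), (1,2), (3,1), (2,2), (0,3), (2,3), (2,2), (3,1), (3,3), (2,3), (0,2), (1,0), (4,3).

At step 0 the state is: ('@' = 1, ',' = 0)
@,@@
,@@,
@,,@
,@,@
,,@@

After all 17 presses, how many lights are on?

gen 0: @,@@
,@@,
@,,@
,@,@
,,@@
gen 1: @,@@
,@@@
@,@,
,@,,
,,@@
gen 2: @,@@
,@@@
@,@,
,,,,
@@,@
gen 3: @,@@
,@@@
@,@,
,,@,
@,@,
gen 4: @,@@
,@@@
@,@,
,,,,
@@,@
gen 5: ,,@@
@,@@
,,@,
,,,,
@@,@
gen 6: ,,,@
@@,,
,,,,
,,,,
@@,@
gen 7: ,,,@
@@,,
,@,,
@@@,
@,,@
gen 8: ,,,@
@@@,
,,@@
@@,,
@,,@
gen 9: ,,@,
@@@@
,,@@
@@,,
@,,@
gen 10: ,,@,
@@@,
,,,,
@@,@
@,,@
gen 11: ,,@,
@@,,
,@@@
@@@@
@,,@
gen 12: ,,@,
@@,,
,,@@
,,,@
@@,@
gen 13: ,,@,
@@,,
,,@,
,,@,
@@,,
gen 14: ,,@,
@@,@
,,,@
,,@@
@@,,
gen 15: ,@,@
@@@@
,,,@
,,@@
@@,,
gen 16: @@,@
,,@@
@,,@
,,@@
@@,,
gen 17: @@,@
,,@@
@,,@
,,@,
@@@@

12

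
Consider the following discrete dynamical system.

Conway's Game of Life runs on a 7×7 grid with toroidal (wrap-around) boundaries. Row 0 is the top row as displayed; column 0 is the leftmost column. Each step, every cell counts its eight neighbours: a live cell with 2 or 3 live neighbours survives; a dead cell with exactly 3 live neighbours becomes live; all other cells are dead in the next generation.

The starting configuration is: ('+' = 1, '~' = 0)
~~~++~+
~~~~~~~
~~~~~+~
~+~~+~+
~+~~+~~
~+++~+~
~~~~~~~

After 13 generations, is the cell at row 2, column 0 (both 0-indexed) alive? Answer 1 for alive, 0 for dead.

0

gen 0: ~~~++~+
~~~~~~~
~~~~~+~
~+~~+~+
~+~~+~~
~+++~+~
~~~~~~~
gen 1: ~~~~~~~
~~~~++~
~~~~~+~
+~~~+~~
~+~~+~~
~++++~~
~~~~~+~
gen 2: ~~~~++~
~~~~++~
~~~~~++
~~~~++~
++~~++~
~+++++~
~~+++~~
gen 3: ~~~~~~~
~~~~~~~
~~~~~~+
+~~~~~~
++~~~~~
+~~~~~+
~+~~~~~
gen 4: ~~~~~~~
~~~~~~~
~~~~~~~
++~~~~+
~+~~~~~
~~~~~~+
+~~~~~~
gen 5: ~~~~~~~
~~~~~~~
+~~~~~~
++~~~~~
~+~~~~+
+~~~~~~
~~~~~~~
gen 6: ~~~~~~~
~~~~~~~
++~~~~~
~+~~~~+
~+~~~~+
+~~~~~~
~~~~~~~
gen 7: ~~~~~~~
~~~~~~~
++~~~~~
~++~~~+
~+~~~~+
+~~~~~~
~~~~~~~
gen 8: ~~~~~~~
~~~~~~~
+++~~~~
~~+~~~+
~++~~~+
+~~~~~~
~~~~~~~
gen 9: ~~~~~~~
~+~~~~~
+++~~~~
~~~+~~+
~++~~~+
++~~~~~
~~~~~~~
gen 10: ~~~~~~~
+++~~~~
+++~~~~
~~~+~~+
~++~~~+
+++~~~~
~~~~~~~
gen 11: ~+~~~~~
+~+~~~~
~~~+~~+
~~~+~~+
~~~+~~+
+~+~~~~
~+~~~~~
gen 12: +++~~~~
+++~~~~
+~++~~+
+~+++++
+~++~~+
+++~~~~
+++~~~~
gen 13: ~~~+~~+
~~~~~~~
~~~~~~~
~~~~~~~
~~~~~~~
~~~~~~~
~~~+~~+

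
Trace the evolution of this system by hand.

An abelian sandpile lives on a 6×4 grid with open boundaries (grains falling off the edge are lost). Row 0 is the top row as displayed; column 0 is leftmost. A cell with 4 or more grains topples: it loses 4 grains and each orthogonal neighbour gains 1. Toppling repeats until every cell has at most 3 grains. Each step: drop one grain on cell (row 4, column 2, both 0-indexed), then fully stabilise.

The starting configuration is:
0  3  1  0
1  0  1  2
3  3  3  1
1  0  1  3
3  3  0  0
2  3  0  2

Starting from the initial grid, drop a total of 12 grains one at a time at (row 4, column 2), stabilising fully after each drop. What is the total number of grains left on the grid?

[0] 0  3  1  0
1  0  1  2
3  3  3  1
1  0  1  3
3  3  0  0
2  3  0  2
[1] 0  3  1  0
1  0  1  2
3  3  3  1
1  0  1  3
3  3  1  0
2  3  0  2
[2] 0  3  1  0
1  0  1  2
3  3  3  1
1  0  1  3
3  3  2  0
2  3  0  2
[3] 0  3  1  0
1  0  1  2
3  3  3  1
1  0  1  3
3  3  3  0
2  3  0  2
[4] 0  3  1  0
1  0  1  2
3  3  3  1
2  1  2  3
1  2  1  1
0  1  2  2
[5] 0  3  1  0
1  0  1  2
3  3  3  1
2  1  2  3
1  2  2  1
0  1  2  2
[6] 0  3  1  0
1  0  1  2
3  3  3  1
2  1  2  3
1  2  3  1
0  1  2  2
[7] 0  3  1  0
1  0  1  2
3  3  3  1
2  1  3  3
1  3  0  2
0  1  3  2
[8] 0  3  1  0
1  0  1  2
3  3  3  1
2  1  3  3
1  3  1  2
0  1  3  2
[9] 0  3  1  0
1  0  1  2
3  3  3  1
2  1  3  3
1  3  2  2
0  1  3  2
[10] 0  3  1  0
1  0  1  2
3  3  3  1
2  1  3  3
1  3  3  2
0  1  3  2
[11] 0  3  1  0
2  1  2  2
1  2  2  3
0  2  0  2
3  2  1  2
0  3  2  0
[12] 0  3  1  0
2  1  2  2
1  2  2  3
0  2  0  2
3  2  2  2
0  3  2  0

37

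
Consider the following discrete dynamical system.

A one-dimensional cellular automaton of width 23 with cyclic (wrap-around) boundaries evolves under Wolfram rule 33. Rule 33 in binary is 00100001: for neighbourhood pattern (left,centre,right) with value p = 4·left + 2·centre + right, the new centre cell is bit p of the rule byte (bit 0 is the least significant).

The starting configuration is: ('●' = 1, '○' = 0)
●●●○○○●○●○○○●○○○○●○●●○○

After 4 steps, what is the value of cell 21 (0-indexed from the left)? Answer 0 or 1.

gen 0: ●●●○○○●○●○○○●○○○○●○●●○○
gen 1: ○○○○●○○●○○●○○○●●○○●○○○○
gen 2: ●●●○○○○○○○○○●○○○○○○○●●●
gen 3: ○○○○●●●●●●●○○○●●●●●○○○○
gen 4: ●●●○○○○○○○○○●○○○○○○○●●●

1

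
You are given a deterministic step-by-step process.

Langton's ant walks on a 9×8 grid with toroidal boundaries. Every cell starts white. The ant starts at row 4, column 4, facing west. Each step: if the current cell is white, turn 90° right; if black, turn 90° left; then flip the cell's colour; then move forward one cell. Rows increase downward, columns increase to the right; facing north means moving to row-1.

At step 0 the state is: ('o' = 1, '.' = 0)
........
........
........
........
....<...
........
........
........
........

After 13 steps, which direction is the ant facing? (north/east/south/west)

[0] ........
........
........
........
....<...
........
........
........
........
[1] ........
........
........
....^...
....o...
........
........
........
........
[2] ........
........
........
....o>..
....o...
........
........
........
........
[3] ........
........
........
....oo..
....ov..
........
........
........
........
[4] ........
........
........
....oo..
....<o..
........
........
........
........
[5] ........
........
........
....oo..
.....o..
....v...
........
........
........
[6] ........
........
........
....oo..
.....o..
...<o...
........
........
........
[7] ........
........
........
....oo..
...^.o..
...oo...
........
........
........
[8] ........
........
........
....oo..
...o>o..
...oo...
........
........
........
[9] ........
........
........
....oo..
...ooo..
...ov...
........
........
........
[10] ........
........
........
....oo..
...ooo..
...o.>..
........
........
........
[11] ........
........
........
....oo..
...ooo..
...o.o..
.....v..
........
........
[12] ........
........
........
....oo..
...ooo..
...o.o..
....<o..
........
........
[13] ........
........
........
....oo..
...ooo..
...o^o..
....oo..
........
........

north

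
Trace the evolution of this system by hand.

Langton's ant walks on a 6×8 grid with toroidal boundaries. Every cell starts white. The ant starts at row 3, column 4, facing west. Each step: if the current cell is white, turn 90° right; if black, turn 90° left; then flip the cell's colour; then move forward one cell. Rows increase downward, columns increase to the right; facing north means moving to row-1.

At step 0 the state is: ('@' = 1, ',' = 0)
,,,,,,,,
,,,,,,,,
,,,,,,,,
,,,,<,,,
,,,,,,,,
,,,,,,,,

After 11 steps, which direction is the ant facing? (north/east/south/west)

0) ,,,,,,,,
,,,,,,,,
,,,,,,,,
,,,,<,,,
,,,,,,,,
,,,,,,,,
1) ,,,,,,,,
,,,,,,,,
,,,,^,,,
,,,,@,,,
,,,,,,,,
,,,,,,,,
2) ,,,,,,,,
,,,,,,,,
,,,,@>,,
,,,,@,,,
,,,,,,,,
,,,,,,,,
3) ,,,,,,,,
,,,,,,,,
,,,,@@,,
,,,,@v,,
,,,,,,,,
,,,,,,,,
4) ,,,,,,,,
,,,,,,,,
,,,,@@,,
,,,,<@,,
,,,,,,,,
,,,,,,,,
5) ,,,,,,,,
,,,,,,,,
,,,,@@,,
,,,,,@,,
,,,,v,,,
,,,,,,,,
6) ,,,,,,,,
,,,,,,,,
,,,,@@,,
,,,,,@,,
,,,<@,,,
,,,,,,,,
7) ,,,,,,,,
,,,,,,,,
,,,,@@,,
,,,^,@,,
,,,@@,,,
,,,,,,,,
8) ,,,,,,,,
,,,,,,,,
,,,,@@,,
,,,@>@,,
,,,@@,,,
,,,,,,,,
9) ,,,,,,,,
,,,,,,,,
,,,,@@,,
,,,@@@,,
,,,@v,,,
,,,,,,,,
10) ,,,,,,,,
,,,,,,,,
,,,,@@,,
,,,@@@,,
,,,@,>,,
,,,,,,,,
11) ,,,,,,,,
,,,,,,,,
,,,,@@,,
,,,@@@,,
,,,@,@,,
,,,,,v,,

south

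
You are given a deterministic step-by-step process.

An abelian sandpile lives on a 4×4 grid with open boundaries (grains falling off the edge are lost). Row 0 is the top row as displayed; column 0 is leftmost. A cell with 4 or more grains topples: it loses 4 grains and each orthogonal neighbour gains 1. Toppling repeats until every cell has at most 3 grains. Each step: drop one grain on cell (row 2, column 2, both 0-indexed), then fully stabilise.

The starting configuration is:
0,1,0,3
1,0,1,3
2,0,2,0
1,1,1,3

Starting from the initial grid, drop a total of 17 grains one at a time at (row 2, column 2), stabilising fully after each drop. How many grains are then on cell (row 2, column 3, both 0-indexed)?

[0] 0,1,0,3
1,0,1,3
2,0,2,0
1,1,1,3
[1] 0,1,0,3
1,0,1,3
2,0,3,0
1,1,1,3
[2] 0,1,0,3
1,0,2,3
2,1,0,1
1,1,2,3
[3] 0,1,0,3
1,0,2,3
2,1,1,1
1,1,2,3
[4] 0,1,0,3
1,0,2,3
2,1,2,1
1,1,2,3
[5] 0,1,0,3
1,0,2,3
2,1,3,1
1,1,2,3
[6] 0,1,0,3
1,0,3,3
2,2,0,2
1,1,3,3
[7] 0,1,0,3
1,0,3,3
2,2,1,2
1,1,3,3
[8] 0,1,0,3
1,0,3,3
2,2,2,2
1,1,3,3
[9] 0,1,0,3
1,0,3,3
2,2,3,2
1,1,3,3
[10] 0,1,2,0
1,1,1,2
2,3,3,1
1,2,1,1
[11] 0,1,2,0
1,2,2,2
3,0,1,2
1,3,2,1
[12] 0,1,2,0
1,2,2,2
3,0,2,2
1,3,2,1
[13] 0,1,2,0
1,2,2,2
3,0,3,2
1,3,2,1
[14] 0,1,2,0
1,2,3,2
3,1,0,3
1,3,3,1
[15] 0,1,2,0
1,2,3,2
3,1,1,3
1,3,3,1
[16] 0,1,2,0
1,2,3,2
3,1,2,3
1,3,3,1
[17] 0,1,2,0
1,2,3,2
3,1,3,3
1,3,3,1

3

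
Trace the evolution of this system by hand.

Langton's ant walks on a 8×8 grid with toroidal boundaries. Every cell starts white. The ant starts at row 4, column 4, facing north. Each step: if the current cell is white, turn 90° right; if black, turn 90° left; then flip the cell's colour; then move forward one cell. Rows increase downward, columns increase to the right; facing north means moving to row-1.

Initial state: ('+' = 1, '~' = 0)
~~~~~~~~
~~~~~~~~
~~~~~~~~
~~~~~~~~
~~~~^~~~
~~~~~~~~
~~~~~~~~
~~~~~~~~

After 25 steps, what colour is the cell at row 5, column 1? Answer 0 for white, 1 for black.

1

0) ~~~~~~~~
~~~~~~~~
~~~~~~~~
~~~~~~~~
~~~~^~~~
~~~~~~~~
~~~~~~~~
~~~~~~~~
1) ~~~~~~~~
~~~~~~~~
~~~~~~~~
~~~~~~~~
~~~~+>~~
~~~~~~~~
~~~~~~~~
~~~~~~~~
2) ~~~~~~~~
~~~~~~~~
~~~~~~~~
~~~~~~~~
~~~~++~~
~~~~~v~~
~~~~~~~~
~~~~~~~~
3) ~~~~~~~~
~~~~~~~~
~~~~~~~~
~~~~~~~~
~~~~++~~
~~~~<+~~
~~~~~~~~
~~~~~~~~
4) ~~~~~~~~
~~~~~~~~
~~~~~~~~
~~~~~~~~
~~~~^+~~
~~~~++~~
~~~~~~~~
~~~~~~~~
5) ~~~~~~~~
~~~~~~~~
~~~~~~~~
~~~~~~~~
~~~<~+~~
~~~~++~~
~~~~~~~~
~~~~~~~~
6) ~~~~~~~~
~~~~~~~~
~~~~~~~~
~~~^~~~~
~~~+~+~~
~~~~++~~
~~~~~~~~
~~~~~~~~
7) ~~~~~~~~
~~~~~~~~
~~~~~~~~
~~~+>~~~
~~~+~+~~
~~~~++~~
~~~~~~~~
~~~~~~~~
8) ~~~~~~~~
~~~~~~~~
~~~~~~~~
~~~++~~~
~~~+v+~~
~~~~++~~
~~~~~~~~
~~~~~~~~
9) ~~~~~~~~
~~~~~~~~
~~~~~~~~
~~~++~~~
~~~<++~~
~~~~++~~
~~~~~~~~
~~~~~~~~
10) ~~~~~~~~
~~~~~~~~
~~~~~~~~
~~~++~~~
~~~~++~~
~~~v++~~
~~~~~~~~
~~~~~~~~
11) ~~~~~~~~
~~~~~~~~
~~~~~~~~
~~~++~~~
~~~~++~~
~~<+++~~
~~~~~~~~
~~~~~~~~
12) ~~~~~~~~
~~~~~~~~
~~~~~~~~
~~~++~~~
~~^~++~~
~~++++~~
~~~~~~~~
~~~~~~~~
13) ~~~~~~~~
~~~~~~~~
~~~~~~~~
~~~++~~~
~~+>++~~
~~++++~~
~~~~~~~~
~~~~~~~~
14) ~~~~~~~~
~~~~~~~~
~~~~~~~~
~~~++~~~
~~++++~~
~~+v++~~
~~~~~~~~
~~~~~~~~
15) ~~~~~~~~
~~~~~~~~
~~~~~~~~
~~~++~~~
~~++++~~
~~+~>+~~
~~~~~~~~
~~~~~~~~
16) ~~~~~~~~
~~~~~~~~
~~~~~~~~
~~~++~~~
~~++^+~~
~~+~~+~~
~~~~~~~~
~~~~~~~~
17) ~~~~~~~~
~~~~~~~~
~~~~~~~~
~~~++~~~
~~+<~+~~
~~+~~+~~
~~~~~~~~
~~~~~~~~
18) ~~~~~~~~
~~~~~~~~
~~~~~~~~
~~~++~~~
~~+~~+~~
~~+v~+~~
~~~~~~~~
~~~~~~~~
19) ~~~~~~~~
~~~~~~~~
~~~~~~~~
~~~++~~~
~~+~~+~~
~~<+~+~~
~~~~~~~~
~~~~~~~~
20) ~~~~~~~~
~~~~~~~~
~~~~~~~~
~~~++~~~
~~+~~+~~
~~~+~+~~
~~v~~~~~
~~~~~~~~
21) ~~~~~~~~
~~~~~~~~
~~~~~~~~
~~~++~~~
~~+~~+~~
~~~+~+~~
~<+~~~~~
~~~~~~~~
22) ~~~~~~~~
~~~~~~~~
~~~~~~~~
~~~++~~~
~~+~~+~~
~^~+~+~~
~++~~~~~
~~~~~~~~
23) ~~~~~~~~
~~~~~~~~
~~~~~~~~
~~~++~~~
~~+~~+~~
~+>+~+~~
~++~~~~~
~~~~~~~~
24) ~~~~~~~~
~~~~~~~~
~~~~~~~~
~~~++~~~
~~+~~+~~
~+++~+~~
~+v~~~~~
~~~~~~~~
25) ~~~~~~~~
~~~~~~~~
~~~~~~~~
~~~++~~~
~~+~~+~~
~+++~+~~
~+~>~~~~
~~~~~~~~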